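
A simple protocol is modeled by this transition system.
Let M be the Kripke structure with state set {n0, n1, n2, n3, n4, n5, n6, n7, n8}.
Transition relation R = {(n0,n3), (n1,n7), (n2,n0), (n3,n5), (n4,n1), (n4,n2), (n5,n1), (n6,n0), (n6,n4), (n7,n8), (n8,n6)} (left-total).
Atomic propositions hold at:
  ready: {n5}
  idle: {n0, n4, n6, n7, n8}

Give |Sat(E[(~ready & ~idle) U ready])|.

2

Sat(~ready) = {n0, n1, n2, n3, n4, n6, n7, n8}
Sat(~idle) = {n1, n2, n3, n5}
Sat(~ready & ~idle) = {n1, n2, n3}
E[(~ready & ~idle) U ready]: least fixpoint, start Z0 = Sat(ready) = {n5}, add states in Sat(~ready & ~idle) with some successor in Z. Z1 = {n3, n5}; fixed.
Sat(E[(~ready & ~idle) U ready]) = {n3, n5}
|Sat(E[(~ready & ~idle) U ready])| = |{n3, n5}| = 2.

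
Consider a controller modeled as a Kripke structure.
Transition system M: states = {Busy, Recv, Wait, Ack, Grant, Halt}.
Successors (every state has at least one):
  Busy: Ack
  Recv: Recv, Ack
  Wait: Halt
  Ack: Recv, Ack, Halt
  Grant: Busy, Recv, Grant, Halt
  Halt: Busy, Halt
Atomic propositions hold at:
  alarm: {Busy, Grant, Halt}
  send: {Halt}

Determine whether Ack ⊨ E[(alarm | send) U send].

Sat(alarm | send) = {Busy, Grant, Halt}
E[(alarm | send) U send]: least fixpoint, start Z0 = Sat(send) = {Halt}, add states in Sat(alarm | send) with some successor in Z. Z1 = {Grant, Halt}; fixed.
Sat(E[(alarm | send) U send]) = {Grant, Halt}
Ack ∉ Sat(E[(alarm | send) U send]) = {Grant, Halt}, so the formula does not hold at Ack.

No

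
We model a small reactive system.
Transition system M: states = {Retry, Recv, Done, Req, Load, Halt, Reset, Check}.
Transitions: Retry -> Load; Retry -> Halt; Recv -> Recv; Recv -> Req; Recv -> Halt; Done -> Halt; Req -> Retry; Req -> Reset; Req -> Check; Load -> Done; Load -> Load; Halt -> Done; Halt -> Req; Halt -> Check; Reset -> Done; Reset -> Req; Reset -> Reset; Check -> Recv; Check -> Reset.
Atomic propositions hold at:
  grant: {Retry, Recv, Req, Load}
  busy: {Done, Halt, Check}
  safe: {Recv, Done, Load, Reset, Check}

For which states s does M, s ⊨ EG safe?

EG safe: greatest fixpoint, start Z0 = {Recv, Done, Load, Reset, Check}, keep only states in Sat with some successor in Z. Z1 = {Recv, Load, Reset, Check}; fixed.
Sat(EG safe) = {Recv, Load, Reset, Check}

{Recv, Load, Reset, Check}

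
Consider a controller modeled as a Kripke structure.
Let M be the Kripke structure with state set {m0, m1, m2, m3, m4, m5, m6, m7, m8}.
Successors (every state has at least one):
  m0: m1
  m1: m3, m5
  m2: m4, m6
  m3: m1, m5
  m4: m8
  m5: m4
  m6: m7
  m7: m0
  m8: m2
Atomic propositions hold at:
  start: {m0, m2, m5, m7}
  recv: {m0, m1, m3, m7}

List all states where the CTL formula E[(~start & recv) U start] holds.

{m0, m1, m2, m3, m5, m7}

Sat(~start) = {m1, m3, m4, m6, m8}
Sat(~start & recv) = {m1, m3}
E[(~start & recv) U start]: least fixpoint, start Z0 = Sat(start) = {m0, m2, m5, m7}, add states in Sat(~start & recv) with some successor in Z. Z1 = {m0, m1, m2, m3, m5, m7}; fixed.
Sat(E[(~start & recv) U start]) = {m0, m1, m2, m3, m5, m7}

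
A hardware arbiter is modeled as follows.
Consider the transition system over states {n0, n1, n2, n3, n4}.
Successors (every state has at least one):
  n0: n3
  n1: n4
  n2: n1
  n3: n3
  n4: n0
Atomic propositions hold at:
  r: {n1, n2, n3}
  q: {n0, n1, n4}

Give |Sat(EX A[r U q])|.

A[r U q]: least fixpoint, start Z0 = Sat(q) = {n0, n1, n4}, add states in Sat(r) with every successor in Z. Z1 = {n0, n1, n2, n4}; fixed.
Sat(A[r U q]) = {n0, n1, n2, n4}
Sat(EX A[r U q]) = {s : some successor in {n0, n1, n2, n4}} = {n1, n2, n4}
|Sat(EX A[r U q])| = |{n1, n2, n4}| = 3.

3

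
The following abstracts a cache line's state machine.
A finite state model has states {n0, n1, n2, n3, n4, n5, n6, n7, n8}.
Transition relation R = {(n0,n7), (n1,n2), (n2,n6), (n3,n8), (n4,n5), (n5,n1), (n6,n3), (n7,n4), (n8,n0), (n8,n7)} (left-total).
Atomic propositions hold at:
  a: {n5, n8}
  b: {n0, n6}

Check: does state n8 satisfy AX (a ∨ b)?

Sat(a ∨ b) = {n0, n5, n6, n8}
Sat(AX (a ∨ b)) = {s : every successor in {n0, n5, n6, n8}} = {n2, n3, n4}
n8 ∉ Sat(AX (a ∨ b)) = {n2, n3, n4}, so the formula does not hold at n8.

No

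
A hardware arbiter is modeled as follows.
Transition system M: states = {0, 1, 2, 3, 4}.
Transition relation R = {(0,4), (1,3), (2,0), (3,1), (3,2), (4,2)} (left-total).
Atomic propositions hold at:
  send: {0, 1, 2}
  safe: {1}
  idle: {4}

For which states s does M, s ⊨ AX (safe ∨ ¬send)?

{0, 1}

Sat(¬send) = {3, 4}
Sat(safe ∨ ¬send) = {1, 3, 4}
Sat(AX (safe ∨ ¬send)) = {s : every successor in {1, 3, 4}} = {0, 1}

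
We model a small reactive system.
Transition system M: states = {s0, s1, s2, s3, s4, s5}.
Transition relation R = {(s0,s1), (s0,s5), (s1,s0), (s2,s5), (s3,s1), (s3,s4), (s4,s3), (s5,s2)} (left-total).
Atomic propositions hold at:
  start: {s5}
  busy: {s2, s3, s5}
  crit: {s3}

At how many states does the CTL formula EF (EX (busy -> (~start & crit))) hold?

Sat(~start) = {s0, s1, s2, s3, s4}
Sat(~start & crit) = {s3}
Sat(busy -> (~start & crit)) = {s0, s1, s3, s4}
Sat(EX (busy -> (~start & crit))) = {s : some successor in {s0, s1, s3, s4}} = {s0, s1, s3, s4}
EF (EX (busy -> (~start & crit))): least fixpoint, start Z0 = {s0, s1, s3, s4}, add states with some successor in Z. Already a fixed point.
Sat(EF (EX (busy -> (~start & crit)))) = {s0, s1, s3, s4}
|Sat(EF (EX (busy -> (~start & crit))))| = |{s0, s1, s3, s4}| = 4.

4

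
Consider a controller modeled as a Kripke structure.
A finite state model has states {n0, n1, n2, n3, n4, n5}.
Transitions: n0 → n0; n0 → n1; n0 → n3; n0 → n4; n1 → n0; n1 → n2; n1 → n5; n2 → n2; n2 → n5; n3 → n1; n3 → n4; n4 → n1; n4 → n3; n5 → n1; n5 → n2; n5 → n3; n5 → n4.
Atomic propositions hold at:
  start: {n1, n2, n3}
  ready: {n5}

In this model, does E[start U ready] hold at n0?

No

E[start U ready]: least fixpoint, start Z0 = Sat(ready) = {n5}, add states in Sat(start) with some successor in Z. Z1 = {n1, n2, n5}; Z2 = {n1, n2, n3, n5}; fixed.
Sat(E[start U ready]) = {n1, n2, n3, n5}
n0 ∉ Sat(E[start U ready]) = {n1, n2, n3, n5}, so the formula does not hold at n0.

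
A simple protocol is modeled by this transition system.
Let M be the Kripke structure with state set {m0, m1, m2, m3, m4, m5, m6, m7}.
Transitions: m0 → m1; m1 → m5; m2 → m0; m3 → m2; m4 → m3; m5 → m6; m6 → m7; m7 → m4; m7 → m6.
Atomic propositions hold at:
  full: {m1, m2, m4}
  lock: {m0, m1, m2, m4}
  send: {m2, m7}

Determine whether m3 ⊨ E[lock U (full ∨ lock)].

No

Sat(full ∨ lock) = {m0, m1, m2, m4}
E[lock U (full ∨ lock)]: least fixpoint, start Z0 = Sat((full ∨ lock)) = {m0, m1, m2, m4}, add states in Sat(lock) with some successor in Z. Already a fixed point.
Sat(E[lock U (full ∨ lock)]) = {m0, m1, m2, m4}
m3 ∉ Sat(E[lock U (full ∨ lock)]) = {m0, m1, m2, m4}, so the formula does not hold at m3.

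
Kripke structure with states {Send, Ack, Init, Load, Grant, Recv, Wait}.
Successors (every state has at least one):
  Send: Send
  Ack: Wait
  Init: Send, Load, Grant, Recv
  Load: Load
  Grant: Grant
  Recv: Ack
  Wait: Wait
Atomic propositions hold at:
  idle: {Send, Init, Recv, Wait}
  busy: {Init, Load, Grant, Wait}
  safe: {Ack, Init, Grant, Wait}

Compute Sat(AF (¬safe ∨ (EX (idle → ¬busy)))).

{Send, Init, Load, Grant, Recv}

Sat(¬safe) = {Send, Load, Recv}
Sat(¬busy) = {Send, Ack, Recv}
Sat(idle → ¬busy) = {Send, Ack, Load, Grant, Recv}
Sat(EX (idle → ¬busy)) = {s : some successor in {Send, Ack, Load, Grant, Recv}} = {Send, Init, Load, Grant, Recv}
Sat(¬safe ∨ (EX (idle → ¬busy))) = {Send, Init, Load, Grant, Recv}
AF (¬safe ∨ (EX (idle → ¬busy))): least fixpoint, start Z0 = {Send, Init, Load, Grant, Recv}, add states with every successor in Z. Already a fixed point.
Sat(AF (¬safe ∨ (EX (idle → ¬busy)))) = {Send, Init, Load, Grant, Recv}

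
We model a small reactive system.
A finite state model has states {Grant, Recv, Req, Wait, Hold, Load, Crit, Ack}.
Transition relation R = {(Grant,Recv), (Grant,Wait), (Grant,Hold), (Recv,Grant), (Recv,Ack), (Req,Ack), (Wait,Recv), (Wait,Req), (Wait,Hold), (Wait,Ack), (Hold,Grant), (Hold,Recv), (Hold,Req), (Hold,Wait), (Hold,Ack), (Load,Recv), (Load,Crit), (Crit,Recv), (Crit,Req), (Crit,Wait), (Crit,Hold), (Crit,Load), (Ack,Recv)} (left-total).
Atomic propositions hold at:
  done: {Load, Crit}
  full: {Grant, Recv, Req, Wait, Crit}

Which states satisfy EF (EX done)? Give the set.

{Load, Crit}

Sat(EX done) = {s : some successor in {Load, Crit}} = {Load, Crit}
EF (EX done): least fixpoint, start Z0 = {Load, Crit}, add states with some successor in Z. Already a fixed point.
Sat(EF (EX done)) = {Load, Crit}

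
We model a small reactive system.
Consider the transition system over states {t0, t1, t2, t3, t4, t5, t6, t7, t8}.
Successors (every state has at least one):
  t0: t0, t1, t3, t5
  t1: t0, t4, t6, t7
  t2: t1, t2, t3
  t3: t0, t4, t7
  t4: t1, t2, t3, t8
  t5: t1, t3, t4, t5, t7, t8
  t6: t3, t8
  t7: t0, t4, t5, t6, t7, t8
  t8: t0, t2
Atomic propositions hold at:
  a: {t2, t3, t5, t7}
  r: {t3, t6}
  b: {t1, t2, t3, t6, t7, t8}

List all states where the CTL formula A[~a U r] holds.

Sat(~a) = {t0, t1, t4, t6, t8}
A[~a U r]: least fixpoint, start Z0 = Sat(r) = {t3, t6}, add states in Sat(~a) with every successor in Z. Already a fixed point.
Sat(A[~a U r]) = {t3, t6}

{t3, t6}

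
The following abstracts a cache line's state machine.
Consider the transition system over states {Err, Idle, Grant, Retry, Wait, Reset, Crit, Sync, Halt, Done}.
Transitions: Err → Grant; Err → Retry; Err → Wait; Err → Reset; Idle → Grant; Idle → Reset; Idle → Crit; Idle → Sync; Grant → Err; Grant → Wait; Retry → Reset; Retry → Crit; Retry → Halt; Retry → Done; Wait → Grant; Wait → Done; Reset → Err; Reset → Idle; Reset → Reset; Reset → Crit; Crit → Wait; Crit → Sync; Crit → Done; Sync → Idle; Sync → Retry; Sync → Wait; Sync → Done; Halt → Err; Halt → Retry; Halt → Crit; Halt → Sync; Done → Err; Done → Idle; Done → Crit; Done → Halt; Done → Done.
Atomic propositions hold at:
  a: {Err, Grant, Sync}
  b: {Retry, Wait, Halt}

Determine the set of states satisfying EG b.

{Retry, Halt}

EG b: greatest fixpoint, start Z0 = {Retry, Wait, Halt}, keep only states in Sat with some successor in Z. Z1 = {Retry, Halt}; fixed.
Sat(EG b) = {Retry, Halt}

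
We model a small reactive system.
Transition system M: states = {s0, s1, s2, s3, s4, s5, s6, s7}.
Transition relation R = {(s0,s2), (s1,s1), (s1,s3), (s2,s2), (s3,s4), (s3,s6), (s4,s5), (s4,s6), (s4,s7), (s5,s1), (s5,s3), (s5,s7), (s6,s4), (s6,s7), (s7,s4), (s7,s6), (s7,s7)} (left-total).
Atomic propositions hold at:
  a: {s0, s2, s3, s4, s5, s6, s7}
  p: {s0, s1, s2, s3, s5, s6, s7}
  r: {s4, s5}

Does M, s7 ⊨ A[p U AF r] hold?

No

AF r: least fixpoint, start Z0 = {s4, s5}, add states with every successor in Z. Already a fixed point.
Sat(AF r) = {s4, s5}
A[p U AF r]: least fixpoint, start Z0 = Sat(AF r) = {s4, s5}, add states in Sat(p) with every successor in Z. Already a fixed point.
Sat(A[p U AF r]) = {s4, s5}
s7 ∉ Sat(A[p U AF r]) = {s4, s5}, so the formula does not hold at s7.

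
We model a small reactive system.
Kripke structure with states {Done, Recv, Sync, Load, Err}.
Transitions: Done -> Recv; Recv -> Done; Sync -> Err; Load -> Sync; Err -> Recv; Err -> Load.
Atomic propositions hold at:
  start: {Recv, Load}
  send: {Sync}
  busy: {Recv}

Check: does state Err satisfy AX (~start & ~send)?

No

Sat(~start) = {Done, Sync, Err}
Sat(~send) = {Done, Recv, Load, Err}
Sat(~start & ~send) = {Done, Err}
Sat(AX (~start & ~send)) = {s : every successor in {Done, Err}} = {Recv, Sync}
Err ∉ Sat(AX (~start & ~send)) = {Recv, Sync}, so the formula does not hold at Err.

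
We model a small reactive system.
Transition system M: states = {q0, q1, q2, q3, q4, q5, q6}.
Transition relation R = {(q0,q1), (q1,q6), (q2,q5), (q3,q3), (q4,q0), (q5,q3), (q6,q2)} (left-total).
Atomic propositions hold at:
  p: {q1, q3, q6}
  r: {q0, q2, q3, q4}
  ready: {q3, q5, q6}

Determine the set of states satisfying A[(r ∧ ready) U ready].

{q3, q5, q6}

Sat(r ∧ ready) = {q3}
A[(r ∧ ready) U ready]: least fixpoint, start Z0 = Sat(ready) = {q3, q5, q6}, add states in Sat(r ∧ ready) with every successor in Z. Already a fixed point.
Sat(A[(r ∧ ready) U ready]) = {q3, q5, q6}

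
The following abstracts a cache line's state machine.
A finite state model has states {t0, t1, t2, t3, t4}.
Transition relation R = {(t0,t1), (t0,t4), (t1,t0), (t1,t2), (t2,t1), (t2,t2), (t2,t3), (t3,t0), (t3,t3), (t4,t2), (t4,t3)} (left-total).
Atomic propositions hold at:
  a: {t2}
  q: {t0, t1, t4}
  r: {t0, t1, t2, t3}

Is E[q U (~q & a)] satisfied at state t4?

Sat(~q) = {t2, t3}
Sat(~q & a) = {t2}
E[q U (~q & a)]: least fixpoint, start Z0 = Sat((~q & a)) = {t2}, add states in Sat(q) with some successor in Z. Z1 = {t1, t2, t4}; Z2 = {t0, t1, t2, t4}; fixed.
Sat(E[q U (~q & a)]) = {t0, t1, t2, t4}
t4 ∈ Sat(E[q U (~q & a)]) = {t0, t1, t2, t4}, so the formula holds at t4.

Yes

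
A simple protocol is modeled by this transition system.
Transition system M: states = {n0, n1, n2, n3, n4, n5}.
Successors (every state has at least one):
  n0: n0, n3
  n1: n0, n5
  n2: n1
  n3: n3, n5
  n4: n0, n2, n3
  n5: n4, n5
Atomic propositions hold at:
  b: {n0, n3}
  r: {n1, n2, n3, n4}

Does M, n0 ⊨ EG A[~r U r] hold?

No

Sat(~r) = {n0, n5}
A[~r U r]: least fixpoint, start Z0 = Sat(r) = {n1, n2, n3, n4}, add states in Sat(~r) with every successor in Z. Already a fixed point.
Sat(A[~r U r]) = {n1, n2, n3, n4}
EG A[~r U r]: greatest fixpoint, start Z0 = {n1, n2, n3, n4}, keep only states in Sat with some successor in Z. Z1 = {n2, n3, n4}; Z2 = {n3, n4}; fixed.
Sat(EG A[~r U r]) = {n3, n4}
n0 ∉ Sat(EG A[~r U r]) = {n3, n4}, so the formula does not hold at n0.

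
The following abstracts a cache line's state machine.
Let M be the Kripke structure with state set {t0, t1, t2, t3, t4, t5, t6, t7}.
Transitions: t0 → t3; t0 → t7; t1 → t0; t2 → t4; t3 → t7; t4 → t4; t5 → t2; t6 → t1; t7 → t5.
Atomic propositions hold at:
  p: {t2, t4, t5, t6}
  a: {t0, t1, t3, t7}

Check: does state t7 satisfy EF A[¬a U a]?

Sat(¬a) = {t2, t4, t5, t6}
A[¬a U a]: least fixpoint, start Z0 = Sat(a) = {t0, t1, t3, t7}, add states in Sat(¬a) with every successor in Z. Z1 = {t0, t1, t3, t6, t7}; fixed.
Sat(A[¬a U a]) = {t0, t1, t3, t6, t7}
EF A[¬a U a]: least fixpoint, start Z0 = {t0, t1, t3, t6, t7}, add states with some successor in Z. Already a fixed point.
Sat(EF A[¬a U a]) = {t0, t1, t3, t6, t7}
t7 ∈ Sat(EF A[¬a U a]) = {t0, t1, t3, t6, t7}, so the formula holds at t7.

Yes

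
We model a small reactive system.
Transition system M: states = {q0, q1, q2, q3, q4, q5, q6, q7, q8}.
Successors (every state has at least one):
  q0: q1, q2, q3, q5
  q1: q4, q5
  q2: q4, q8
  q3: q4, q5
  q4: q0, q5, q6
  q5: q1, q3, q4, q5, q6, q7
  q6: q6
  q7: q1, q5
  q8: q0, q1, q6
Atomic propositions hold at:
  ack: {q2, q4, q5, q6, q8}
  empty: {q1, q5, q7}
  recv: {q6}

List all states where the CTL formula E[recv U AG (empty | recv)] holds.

Sat(empty | recv) = {q1, q5, q6, q7}
AG (empty | recv): greatest fixpoint, start Z0 = {q1, q5, q6, q7}, keep only states in Sat with every successor in Z. Z1 = {q6, q7}; Z2 = {q6}; fixed.
Sat(AG (empty | recv)) = {q6}
E[recv U AG (empty | recv)]: least fixpoint, start Z0 = Sat(AG (empty | recv)) = {q6}, add states in Sat(recv) with some successor in Z. Already a fixed point.
Sat(E[recv U AG (empty | recv)]) = {q6}

{q6}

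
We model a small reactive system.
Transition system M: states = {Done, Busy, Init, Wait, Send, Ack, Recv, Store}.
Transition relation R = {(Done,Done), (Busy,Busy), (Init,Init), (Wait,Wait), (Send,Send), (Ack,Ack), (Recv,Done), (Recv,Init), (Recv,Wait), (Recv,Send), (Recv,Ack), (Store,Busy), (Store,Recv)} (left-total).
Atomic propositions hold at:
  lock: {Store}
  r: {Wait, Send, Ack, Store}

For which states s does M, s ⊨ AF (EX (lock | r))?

{Wait, Send, Ack, Recv}

Sat(lock | r) = {Wait, Send, Ack, Store}
Sat(EX (lock | r)) = {s : some successor in {Wait, Send, Ack, Store}} = {Wait, Send, Ack, Recv}
AF (EX (lock | r)): least fixpoint, start Z0 = {Wait, Send, Ack, Recv}, add states with every successor in Z. Already a fixed point.
Sat(AF (EX (lock | r))) = {Wait, Send, Ack, Recv}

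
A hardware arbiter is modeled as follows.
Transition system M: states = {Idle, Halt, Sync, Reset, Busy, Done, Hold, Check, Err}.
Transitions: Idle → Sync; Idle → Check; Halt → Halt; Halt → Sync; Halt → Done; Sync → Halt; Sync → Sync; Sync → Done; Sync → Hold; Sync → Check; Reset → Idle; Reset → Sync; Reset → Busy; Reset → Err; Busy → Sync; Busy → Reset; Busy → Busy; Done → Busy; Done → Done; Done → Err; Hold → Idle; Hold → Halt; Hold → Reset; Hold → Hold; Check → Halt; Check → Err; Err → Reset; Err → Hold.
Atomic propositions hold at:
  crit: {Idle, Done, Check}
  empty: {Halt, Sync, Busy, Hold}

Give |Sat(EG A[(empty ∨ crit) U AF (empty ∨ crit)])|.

7

Sat(empty ∨ crit) = {Idle, Halt, Sync, Busy, Done, Hold, Check}
AF (empty ∨ crit): least fixpoint, start Z0 = {Idle, Halt, Sync, Busy, Done, Hold, Check}, add states with every successor in Z. Already a fixed point.
Sat(AF (empty ∨ crit)) = {Idle, Halt, Sync, Busy, Done, Hold, Check}
A[(empty ∨ crit) U AF (empty ∨ crit)]: least fixpoint, start Z0 = Sat(AF (empty ∨ crit)) = {Idle, Halt, Sync, Busy, Done, Hold, Check}, add states in Sat(empty ∨ crit) with every successor in Z. Already a fixed point.
Sat(A[(empty ∨ crit) U AF (empty ∨ crit)]) = {Idle, Halt, Sync, Busy, Done, Hold, Check}
EG A[(empty ∨ crit) U AF (empty ∨ crit)]: greatest fixpoint, start Z0 = {Idle, Halt, Sync, Busy, Done, Hold, Check}, keep only states in Sat with some successor in Z. Already a fixed point.
Sat(EG A[(empty ∨ crit) U AF (empty ∨ crit)]) = {Idle, Halt, Sync, Busy, Done, Hold, Check}
|Sat(EG A[(empty ∨ crit) U AF (empty ∨ crit)])| = |{Idle, Halt, Sync, Busy, Done, Hold, Check}| = 7.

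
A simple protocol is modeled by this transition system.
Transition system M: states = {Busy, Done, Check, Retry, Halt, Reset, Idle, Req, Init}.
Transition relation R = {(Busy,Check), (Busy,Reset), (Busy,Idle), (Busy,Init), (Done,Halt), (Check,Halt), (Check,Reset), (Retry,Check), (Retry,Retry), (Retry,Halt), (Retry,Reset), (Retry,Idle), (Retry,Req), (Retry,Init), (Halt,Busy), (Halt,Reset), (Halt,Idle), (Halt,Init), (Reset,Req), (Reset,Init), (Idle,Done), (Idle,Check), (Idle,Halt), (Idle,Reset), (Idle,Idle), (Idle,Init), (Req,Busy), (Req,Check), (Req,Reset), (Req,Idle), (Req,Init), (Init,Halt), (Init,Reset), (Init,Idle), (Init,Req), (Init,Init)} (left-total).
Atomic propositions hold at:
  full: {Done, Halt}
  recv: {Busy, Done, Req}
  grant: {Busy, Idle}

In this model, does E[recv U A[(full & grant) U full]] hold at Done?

Sat(full & grant) = ∅
A[(full & grant) U full]: least fixpoint, start Z0 = Sat(full) = {Done, Halt}, add states in Sat(full & grant) with every successor in Z. Already a fixed point.
Sat(A[(full & grant) U full]) = {Done, Halt}
E[recv U A[(full & grant) U full]]: least fixpoint, start Z0 = Sat(A[(full & grant) U full]) = {Done, Halt}, add states in Sat(recv) with some successor in Z. Already a fixed point.
Sat(E[recv U A[(full & grant) U full]]) = {Done, Halt}
Done ∈ Sat(E[recv U A[(full & grant) U full]]) = {Done, Halt}, so the formula holds at Done.

Yes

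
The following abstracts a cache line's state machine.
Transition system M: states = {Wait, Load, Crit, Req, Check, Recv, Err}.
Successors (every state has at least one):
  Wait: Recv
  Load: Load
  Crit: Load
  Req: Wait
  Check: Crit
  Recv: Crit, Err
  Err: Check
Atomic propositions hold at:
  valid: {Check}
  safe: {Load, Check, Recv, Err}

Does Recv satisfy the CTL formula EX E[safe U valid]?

Yes

E[safe U valid]: least fixpoint, start Z0 = Sat(valid) = {Check}, add states in Sat(safe) with some successor in Z. Z1 = {Check, Err}; Z2 = {Check, Recv, Err}; fixed.
Sat(E[safe U valid]) = {Check, Recv, Err}
Sat(EX E[safe U valid]) = {s : some successor in {Check, Recv, Err}} = {Wait, Recv, Err}
Recv ∈ Sat(EX E[safe U valid]) = {Wait, Recv, Err}, so the formula holds at Recv.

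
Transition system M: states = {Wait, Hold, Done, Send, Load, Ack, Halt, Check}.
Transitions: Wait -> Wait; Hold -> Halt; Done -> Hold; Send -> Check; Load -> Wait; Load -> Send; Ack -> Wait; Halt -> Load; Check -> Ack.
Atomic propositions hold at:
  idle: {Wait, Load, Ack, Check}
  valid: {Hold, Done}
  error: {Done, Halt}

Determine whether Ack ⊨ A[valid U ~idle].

Sat(~idle) = {Hold, Done, Send, Halt}
A[valid U ~idle]: least fixpoint, start Z0 = Sat(~idle) = {Hold, Done, Send, Halt}, add states in Sat(valid) with every successor in Z. Already a fixed point.
Sat(A[valid U ~idle]) = {Hold, Done, Send, Halt}
Ack ∉ Sat(A[valid U ~idle]) = {Hold, Done, Send, Halt}, so the formula does not hold at Ack.

No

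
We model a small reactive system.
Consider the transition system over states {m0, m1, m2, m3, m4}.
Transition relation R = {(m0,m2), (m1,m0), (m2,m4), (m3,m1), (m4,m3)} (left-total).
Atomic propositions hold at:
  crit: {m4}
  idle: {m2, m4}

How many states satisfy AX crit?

Sat(AX crit) = {s : every successor in {m4}} = {m2}
|Sat(AX crit)| = |{m2}| = 1.

1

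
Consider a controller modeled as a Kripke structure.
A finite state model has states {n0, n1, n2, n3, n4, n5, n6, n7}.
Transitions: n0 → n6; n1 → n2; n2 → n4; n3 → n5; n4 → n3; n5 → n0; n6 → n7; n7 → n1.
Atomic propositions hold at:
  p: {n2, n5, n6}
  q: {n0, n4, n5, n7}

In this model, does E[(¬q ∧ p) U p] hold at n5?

Sat(¬q) = {n1, n2, n3, n6}
Sat(¬q ∧ p) = {n2, n6}
E[(¬q ∧ p) U p]: least fixpoint, start Z0 = Sat(p) = {n2, n5, n6}, add states in Sat(¬q ∧ p) with some successor in Z. Already a fixed point.
Sat(E[(¬q ∧ p) U p]) = {n2, n5, n6}
n5 ∈ Sat(E[(¬q ∧ p) U p]) = {n2, n5, n6}, so the formula holds at n5.

Yes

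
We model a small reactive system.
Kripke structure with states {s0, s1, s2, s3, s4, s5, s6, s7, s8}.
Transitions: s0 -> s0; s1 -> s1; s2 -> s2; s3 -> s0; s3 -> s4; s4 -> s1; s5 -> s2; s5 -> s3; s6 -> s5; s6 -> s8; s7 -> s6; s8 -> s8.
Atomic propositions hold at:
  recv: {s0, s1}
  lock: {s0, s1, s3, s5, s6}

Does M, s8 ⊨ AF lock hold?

No

AF lock: least fixpoint, start Z0 = {s0, s1, s3, s5, s6}, add states with every successor in Z. Z1 = {s0, s1, s3, s4, s5, s6, s7}; fixed.
Sat(AF lock) = {s0, s1, s3, s4, s5, s6, s7}
s8 ∉ Sat(AF lock) = {s0, s1, s3, s4, s5, s6, s7}, so the formula does not hold at s8.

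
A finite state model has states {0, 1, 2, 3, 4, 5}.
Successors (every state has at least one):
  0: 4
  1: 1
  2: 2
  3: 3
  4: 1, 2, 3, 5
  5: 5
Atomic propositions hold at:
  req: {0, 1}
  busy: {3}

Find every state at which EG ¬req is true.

Sat(¬req) = {2, 3, 4, 5}
EG ¬req: greatest fixpoint, start Z0 = {2, 3, 4, 5}, keep only states in Sat with some successor in Z. Already a fixed point.
Sat(EG ¬req) = {2, 3, 4, 5}

{2, 3, 4, 5}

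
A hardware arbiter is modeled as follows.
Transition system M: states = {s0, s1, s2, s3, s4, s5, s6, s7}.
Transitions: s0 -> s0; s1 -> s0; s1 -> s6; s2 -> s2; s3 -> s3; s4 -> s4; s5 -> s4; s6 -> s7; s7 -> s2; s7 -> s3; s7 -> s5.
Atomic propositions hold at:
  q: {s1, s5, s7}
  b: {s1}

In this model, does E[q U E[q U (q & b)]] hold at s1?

Sat(q & b) = {s1}
E[q U (q & b)]: least fixpoint, start Z0 = Sat((q & b)) = {s1}, add states in Sat(q) with some successor in Z. Already a fixed point.
Sat(E[q U (q & b)]) = {s1}
E[q U E[q U (q & b)]]: least fixpoint, start Z0 = Sat(E[q U (q & b)]) = {s1}, add states in Sat(q) with some successor in Z. Already a fixed point.
Sat(E[q U E[q U (q & b)]]) = {s1}
s1 ∈ Sat(E[q U E[q U (q & b)]]) = {s1}, so the formula holds at s1.

Yes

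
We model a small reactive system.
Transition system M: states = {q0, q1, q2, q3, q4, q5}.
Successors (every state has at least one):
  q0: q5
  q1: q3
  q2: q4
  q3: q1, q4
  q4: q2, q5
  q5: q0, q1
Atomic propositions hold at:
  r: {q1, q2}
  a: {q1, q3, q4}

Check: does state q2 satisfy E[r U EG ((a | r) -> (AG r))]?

Sat(a | r) = {q1, q2, q3, q4}
AG r: greatest fixpoint, start Z0 = {q1, q2}, keep only states in Sat with every successor in Z. Z1 = ∅; fixed.
Sat(AG r) = ∅
Sat((a | r) -> (AG r)) = {q0, q5}
EG ((a | r) -> (AG r)): greatest fixpoint, start Z0 = {q0, q5}, keep only states in Sat with some successor in Z. Already a fixed point.
Sat(EG ((a | r) -> (AG r))) = {q0, q5}
E[r U EG ((a | r) -> (AG r))]: least fixpoint, start Z0 = Sat(EG ((a | r) -> (AG r))) = {q0, q5}, add states in Sat(r) with some successor in Z. Already a fixed point.
Sat(E[r U EG ((a | r) -> (AG r))]) = {q0, q5}
q2 ∉ Sat(E[r U EG ((a | r) -> (AG r))]) = {q0, q5}, so the formula does not hold at q2.

No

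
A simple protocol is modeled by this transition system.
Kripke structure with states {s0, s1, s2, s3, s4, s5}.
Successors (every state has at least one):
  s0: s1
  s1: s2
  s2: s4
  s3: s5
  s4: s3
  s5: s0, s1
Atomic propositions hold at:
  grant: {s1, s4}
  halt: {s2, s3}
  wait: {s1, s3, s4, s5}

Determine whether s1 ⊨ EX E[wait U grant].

E[wait U grant]: least fixpoint, start Z0 = Sat(grant) = {s1, s4}, add states in Sat(wait) with some successor in Z. Z1 = {s1, s4, s5}; Z2 = {s1, s3, s4, s5}; fixed.
Sat(E[wait U grant]) = {s1, s3, s4, s5}
Sat(EX E[wait U grant]) = {s : some successor in {s1, s3, s4, s5}} = {s0, s2, s3, s4, s5}
s1 ∉ Sat(EX E[wait U grant]) = {s0, s2, s3, s4, s5}, so the formula does not hold at s1.

No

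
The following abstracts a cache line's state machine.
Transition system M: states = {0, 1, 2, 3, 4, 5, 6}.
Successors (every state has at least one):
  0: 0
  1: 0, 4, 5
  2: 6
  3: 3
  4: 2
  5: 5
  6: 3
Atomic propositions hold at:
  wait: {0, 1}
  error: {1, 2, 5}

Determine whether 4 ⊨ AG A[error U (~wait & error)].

No

Sat(~wait) = {2, 3, 4, 5, 6}
Sat(~wait & error) = {2, 5}
A[error U (~wait & error)]: least fixpoint, start Z0 = Sat((~wait & error)) = {2, 5}, add states in Sat(error) with every successor in Z. Already a fixed point.
Sat(A[error U (~wait & error)]) = {2, 5}
AG A[error U (~wait & error)]: greatest fixpoint, start Z0 = {2, 5}, keep only states in Sat with every successor in Z. Z1 = {5}; fixed.
Sat(AG A[error U (~wait & error)]) = {5}
4 ∉ Sat(AG A[error U (~wait & error)]) = {5}, so the formula does not hold at 4.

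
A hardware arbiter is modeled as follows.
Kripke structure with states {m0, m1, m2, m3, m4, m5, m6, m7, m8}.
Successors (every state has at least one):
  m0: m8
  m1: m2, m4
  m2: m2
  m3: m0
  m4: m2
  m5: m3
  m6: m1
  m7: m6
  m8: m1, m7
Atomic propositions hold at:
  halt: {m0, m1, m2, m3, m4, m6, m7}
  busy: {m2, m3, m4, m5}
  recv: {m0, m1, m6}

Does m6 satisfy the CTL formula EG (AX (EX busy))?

Yes

Sat(EX busy) = {s : some successor in {m2, m3, m4, m5}} = {m1, m2, m4, m5}
Sat(AX (EX busy)) = {s : every successor in {m1, m2, m4, m5}} = {m1, m2, m4, m6}
EG (AX (EX busy)): greatest fixpoint, start Z0 = {m1, m2, m4, m6}, keep only states in Sat with some successor in Z. Already a fixed point.
Sat(EG (AX (EX busy))) = {m1, m2, m4, m6}
m6 ∈ Sat(EG (AX (EX busy))) = {m1, m2, m4, m6}, so the formula holds at m6.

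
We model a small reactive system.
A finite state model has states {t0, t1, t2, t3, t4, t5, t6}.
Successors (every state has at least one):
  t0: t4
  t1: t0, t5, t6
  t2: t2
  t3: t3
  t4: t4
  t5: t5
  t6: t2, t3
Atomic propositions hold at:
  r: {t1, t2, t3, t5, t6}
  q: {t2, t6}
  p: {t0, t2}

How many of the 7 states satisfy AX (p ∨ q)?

Sat(p ∨ q) = {t0, t2, t6}
Sat(AX (p ∨ q)) = {s : every successor in {t0, t2, t6}} = {t2}
|Sat(AX (p ∨ q))| = |{t2}| = 1.

1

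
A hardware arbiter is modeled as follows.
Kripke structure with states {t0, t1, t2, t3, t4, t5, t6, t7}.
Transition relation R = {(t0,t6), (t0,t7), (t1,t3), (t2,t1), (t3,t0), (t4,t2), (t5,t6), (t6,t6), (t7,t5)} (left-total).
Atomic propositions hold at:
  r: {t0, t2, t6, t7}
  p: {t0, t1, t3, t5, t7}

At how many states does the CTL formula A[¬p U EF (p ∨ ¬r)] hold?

7

Sat(¬p) = {t2, t4, t6}
Sat(¬r) = {t1, t3, t4, t5}
Sat(p ∨ ¬r) = {t0, t1, t3, t4, t5, t7}
EF (p ∨ ¬r): least fixpoint, start Z0 = {t0, t1, t3, t4, t5, t7}, add states with some successor in Z. Z1 = {t0, t1, t2, t3, t4, t5, t7}; fixed.
Sat(EF (p ∨ ¬r)) = {t0, t1, t2, t3, t4, t5, t7}
A[¬p U EF (p ∨ ¬r)]: least fixpoint, start Z0 = Sat(EF (p ∨ ¬r)) = {t0, t1, t2, t3, t4, t5, t7}, add states in Sat(¬p) with every successor in Z. Already a fixed point.
Sat(A[¬p U EF (p ∨ ¬r)]) = {t0, t1, t2, t3, t4, t5, t7}
|Sat(A[¬p U EF (p ∨ ¬r)])| = |{t0, t1, t2, t3, t4, t5, t7}| = 7.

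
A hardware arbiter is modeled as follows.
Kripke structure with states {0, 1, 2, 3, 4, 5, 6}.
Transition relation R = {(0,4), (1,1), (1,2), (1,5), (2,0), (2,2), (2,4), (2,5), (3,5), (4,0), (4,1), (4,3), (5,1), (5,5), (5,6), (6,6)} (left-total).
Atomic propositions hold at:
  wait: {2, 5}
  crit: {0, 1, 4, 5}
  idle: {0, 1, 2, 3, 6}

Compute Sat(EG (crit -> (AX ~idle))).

Sat(~idle) = {4, 5}
Sat(AX ~idle) = {s : every successor in {4, 5}} = {0, 3}
Sat(crit -> (AX ~idle)) = {0, 2, 3, 6}
EG (crit -> (AX ~idle)): greatest fixpoint, start Z0 = {0, 2, 3, 6}, keep only states in Sat with some successor in Z. Z1 = {2, 6}; fixed.
Sat(EG (crit -> (AX ~idle))) = {2, 6}

{2, 6}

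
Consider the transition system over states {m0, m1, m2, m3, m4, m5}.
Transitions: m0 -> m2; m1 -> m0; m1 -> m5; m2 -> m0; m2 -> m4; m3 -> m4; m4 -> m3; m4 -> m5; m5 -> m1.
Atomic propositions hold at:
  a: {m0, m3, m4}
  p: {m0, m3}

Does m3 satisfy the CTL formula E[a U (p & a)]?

Sat(p & a) = {m0, m3}
E[a U (p & a)]: least fixpoint, start Z0 = Sat((p & a)) = {m0, m3}, add states in Sat(a) with some successor in Z. Z1 = {m0, m3, m4}; fixed.
Sat(E[a U (p & a)]) = {m0, m3, m4}
m3 ∈ Sat(E[a U (p & a)]) = {m0, m3, m4}, so the formula holds at m3.

Yes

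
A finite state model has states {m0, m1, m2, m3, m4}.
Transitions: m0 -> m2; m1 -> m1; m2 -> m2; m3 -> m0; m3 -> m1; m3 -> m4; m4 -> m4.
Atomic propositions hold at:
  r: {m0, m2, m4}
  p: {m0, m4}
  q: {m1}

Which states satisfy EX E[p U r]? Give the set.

E[p U r]: least fixpoint, start Z0 = Sat(r) = {m0, m2, m4}, add states in Sat(p) with some successor in Z. Already a fixed point.
Sat(E[p U r]) = {m0, m2, m4}
Sat(EX E[p U r]) = {s : some successor in {m0, m2, m4}} = {m0, m2, m3, m4}

{m0, m2, m3, m4}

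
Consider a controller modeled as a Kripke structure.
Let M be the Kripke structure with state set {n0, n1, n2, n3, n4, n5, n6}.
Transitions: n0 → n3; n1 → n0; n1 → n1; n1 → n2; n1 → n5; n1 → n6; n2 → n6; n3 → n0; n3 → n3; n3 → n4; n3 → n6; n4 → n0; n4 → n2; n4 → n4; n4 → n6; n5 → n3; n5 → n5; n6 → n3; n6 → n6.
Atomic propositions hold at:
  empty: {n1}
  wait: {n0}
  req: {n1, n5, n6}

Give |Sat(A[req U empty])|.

1

A[req U empty]: least fixpoint, start Z0 = Sat(empty) = {n1}, add states in Sat(req) with every successor in Z. Already a fixed point.
Sat(A[req U empty]) = {n1}
|Sat(A[req U empty])| = |{n1}| = 1.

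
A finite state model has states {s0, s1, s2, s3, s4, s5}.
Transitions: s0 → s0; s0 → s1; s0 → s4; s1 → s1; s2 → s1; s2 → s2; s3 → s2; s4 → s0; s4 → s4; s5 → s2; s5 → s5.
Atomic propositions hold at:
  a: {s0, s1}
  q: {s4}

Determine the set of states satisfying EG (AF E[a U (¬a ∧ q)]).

Sat(¬a) = {s2, s3, s4, s5}
Sat(¬a ∧ q) = {s4}
E[a U (¬a ∧ q)]: least fixpoint, start Z0 = Sat((¬a ∧ q)) = {s4}, add states in Sat(a) with some successor in Z. Z1 = {s0, s4}; fixed.
Sat(E[a U (¬a ∧ q)]) = {s0, s4}
AF E[a U (¬a ∧ q)]: least fixpoint, start Z0 = {s0, s4}, add states with every successor in Z. Already a fixed point.
Sat(AF E[a U (¬a ∧ q)]) = {s0, s4}
EG (AF E[a U (¬a ∧ q)]): greatest fixpoint, start Z0 = {s0, s4}, keep only states in Sat with some successor in Z. Already a fixed point.
Sat(EG (AF E[a U (¬a ∧ q)])) = {s0, s4}

{s0, s4}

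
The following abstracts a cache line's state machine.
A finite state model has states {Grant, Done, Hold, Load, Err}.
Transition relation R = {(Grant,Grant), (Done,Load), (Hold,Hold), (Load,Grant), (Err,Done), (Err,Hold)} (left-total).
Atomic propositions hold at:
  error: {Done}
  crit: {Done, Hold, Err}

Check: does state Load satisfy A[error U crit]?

A[error U crit]: least fixpoint, start Z0 = Sat(crit) = {Done, Hold, Err}, add states in Sat(error) with every successor in Z. Already a fixed point.
Sat(A[error U crit]) = {Done, Hold, Err}
Load ∉ Sat(A[error U crit]) = {Done, Hold, Err}, so the formula does not hold at Load.

No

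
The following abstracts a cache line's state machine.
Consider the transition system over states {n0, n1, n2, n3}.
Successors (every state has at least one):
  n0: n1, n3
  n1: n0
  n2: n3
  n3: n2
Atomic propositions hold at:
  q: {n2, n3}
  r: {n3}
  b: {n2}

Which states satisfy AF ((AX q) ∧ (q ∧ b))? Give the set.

{n2, n3}

Sat(AX q) = {s : every successor in {n2, n3}} = {n2, n3}
Sat(q ∧ b) = {n2}
Sat((AX q) ∧ (q ∧ b)) = {n2}
AF ((AX q) ∧ (q ∧ b)): least fixpoint, start Z0 = {n2}, add states with every successor in Z. Z1 = {n2, n3}; fixed.
Sat(AF ((AX q) ∧ (q ∧ b))) = {n2, n3}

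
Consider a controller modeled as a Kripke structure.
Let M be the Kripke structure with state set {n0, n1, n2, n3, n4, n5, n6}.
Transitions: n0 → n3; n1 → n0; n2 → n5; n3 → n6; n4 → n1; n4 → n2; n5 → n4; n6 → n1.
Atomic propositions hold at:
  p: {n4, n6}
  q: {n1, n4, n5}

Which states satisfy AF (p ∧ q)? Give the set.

Sat(p ∧ q) = {n4}
AF (p ∧ q): least fixpoint, start Z0 = {n4}, add states with every successor in Z. Z1 = {n4, n5}; Z2 = {n2, n4, n5}; fixed.
Sat(AF (p ∧ q)) = {n2, n4, n5}

{n2, n4, n5}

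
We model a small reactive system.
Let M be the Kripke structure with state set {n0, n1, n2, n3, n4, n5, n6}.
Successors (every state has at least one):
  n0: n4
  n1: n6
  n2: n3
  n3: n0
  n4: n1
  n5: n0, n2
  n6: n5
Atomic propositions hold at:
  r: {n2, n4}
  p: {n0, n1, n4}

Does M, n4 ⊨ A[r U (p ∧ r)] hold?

Yes

Sat(p ∧ r) = {n4}
A[r U (p ∧ r)]: least fixpoint, start Z0 = Sat((p ∧ r)) = {n4}, add states in Sat(r) with every successor in Z. Already a fixed point.
Sat(A[r U (p ∧ r)]) = {n4}
n4 ∈ Sat(A[r U (p ∧ r)]) = {n4}, so the formula holds at n4.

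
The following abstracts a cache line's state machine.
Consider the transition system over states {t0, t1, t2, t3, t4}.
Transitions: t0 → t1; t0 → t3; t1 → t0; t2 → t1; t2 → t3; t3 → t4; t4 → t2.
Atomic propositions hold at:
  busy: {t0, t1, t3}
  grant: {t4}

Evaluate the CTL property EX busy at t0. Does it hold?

Yes

Sat(EX busy) = {s : some successor in {t0, t1, t3}} = {t0, t1, t2}
t0 ∈ Sat(EX busy) = {t0, t1, t2}, so the formula holds at t0.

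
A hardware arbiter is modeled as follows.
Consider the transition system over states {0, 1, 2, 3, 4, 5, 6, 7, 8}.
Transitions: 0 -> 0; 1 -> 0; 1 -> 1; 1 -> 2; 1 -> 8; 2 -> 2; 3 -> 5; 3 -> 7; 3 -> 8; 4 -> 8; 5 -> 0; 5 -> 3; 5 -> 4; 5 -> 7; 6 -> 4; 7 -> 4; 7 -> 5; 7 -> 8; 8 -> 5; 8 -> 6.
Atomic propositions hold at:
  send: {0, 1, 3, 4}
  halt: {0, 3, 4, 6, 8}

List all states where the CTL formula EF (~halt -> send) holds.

Sat(~halt) = {1, 2, 5, 7}
Sat(~halt -> send) = {0, 1, 3, 4, 6, 8}
EF (~halt -> send): least fixpoint, start Z0 = {0, 1, 3, 4, 6, 8}, add states with some successor in Z. Z1 = {0, 1, 3, 4, 5, 6, 7, 8}; fixed.
Sat(EF (~halt -> send)) = {0, 1, 3, 4, 5, 6, 7, 8}

{0, 1, 3, 4, 5, 6, 7, 8}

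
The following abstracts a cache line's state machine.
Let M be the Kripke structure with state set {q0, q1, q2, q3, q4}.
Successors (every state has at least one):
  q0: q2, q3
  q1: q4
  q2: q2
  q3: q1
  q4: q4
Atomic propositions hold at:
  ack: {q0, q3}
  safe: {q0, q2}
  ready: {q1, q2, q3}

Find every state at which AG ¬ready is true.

Sat(¬ready) = {q0, q4}
AG ¬ready: greatest fixpoint, start Z0 = {q0, q4}, keep only states in Sat with every successor in Z. Z1 = {q4}; fixed.
Sat(AG ¬ready) = {q4}

{q4}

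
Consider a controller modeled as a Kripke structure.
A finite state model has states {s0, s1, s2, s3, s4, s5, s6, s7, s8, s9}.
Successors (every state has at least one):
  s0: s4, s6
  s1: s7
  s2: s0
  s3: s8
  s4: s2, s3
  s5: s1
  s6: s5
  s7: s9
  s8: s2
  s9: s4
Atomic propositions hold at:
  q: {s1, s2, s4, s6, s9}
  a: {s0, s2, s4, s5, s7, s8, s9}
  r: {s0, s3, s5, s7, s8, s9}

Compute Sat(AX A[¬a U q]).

{s0, s5, s7, s8, s9}

Sat(¬a) = {s1, s3, s6}
A[¬a U q]: least fixpoint, start Z0 = Sat(q) = {s1, s2, s4, s6, s9}, add states in Sat(¬a) with every successor in Z. Already a fixed point.
Sat(A[¬a U q]) = {s1, s2, s4, s6, s9}
Sat(AX A[¬a U q]) = {s : every successor in {s1, s2, s4, s6, s9}} = {s0, s5, s7, s8, s9}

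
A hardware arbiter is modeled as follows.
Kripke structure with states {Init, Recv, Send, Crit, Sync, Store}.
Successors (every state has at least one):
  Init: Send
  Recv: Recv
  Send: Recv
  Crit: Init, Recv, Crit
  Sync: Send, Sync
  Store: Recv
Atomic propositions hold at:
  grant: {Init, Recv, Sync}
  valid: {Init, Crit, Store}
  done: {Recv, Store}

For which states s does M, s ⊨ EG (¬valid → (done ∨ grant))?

{Recv, Crit, Sync, Store}

Sat(¬valid) = {Recv, Send, Sync}
Sat(done ∨ grant) = {Init, Recv, Sync, Store}
Sat(¬valid → (done ∨ grant)) = {Init, Recv, Crit, Sync, Store}
EG (¬valid → (done ∨ grant)): greatest fixpoint, start Z0 = {Init, Recv, Crit, Sync, Store}, keep only states in Sat with some successor in Z. Z1 = {Recv, Crit, Sync, Store}; fixed.
Sat(EG (¬valid → (done ∨ grant))) = {Recv, Crit, Sync, Store}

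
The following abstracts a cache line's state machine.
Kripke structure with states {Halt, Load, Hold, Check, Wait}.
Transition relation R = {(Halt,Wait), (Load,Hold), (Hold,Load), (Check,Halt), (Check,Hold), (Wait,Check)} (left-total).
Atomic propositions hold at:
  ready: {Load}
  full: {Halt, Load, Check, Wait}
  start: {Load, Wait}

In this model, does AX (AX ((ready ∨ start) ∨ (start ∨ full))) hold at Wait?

No

Sat(ready ∨ start) = {Load, Wait}
Sat(start ∨ full) = {Halt, Load, Check, Wait}
Sat((ready ∨ start) ∨ (start ∨ full)) = {Halt, Load, Check, Wait}
Sat(AX ((ready ∨ start) ∨ (start ∨ full))) = {s : every successor in {Halt, Load, Check, Wait}} = {Halt, Hold, Wait}
Sat(AX (AX ((ready ∨ start) ∨ (start ∨ full)))) = {s : every successor in {Halt, Hold, Wait}} = {Halt, Load, Check}
Wait ∉ Sat(AX (AX ((ready ∨ start) ∨ (start ∨ full)))) = {Halt, Load, Check}, so the formula does not hold at Wait.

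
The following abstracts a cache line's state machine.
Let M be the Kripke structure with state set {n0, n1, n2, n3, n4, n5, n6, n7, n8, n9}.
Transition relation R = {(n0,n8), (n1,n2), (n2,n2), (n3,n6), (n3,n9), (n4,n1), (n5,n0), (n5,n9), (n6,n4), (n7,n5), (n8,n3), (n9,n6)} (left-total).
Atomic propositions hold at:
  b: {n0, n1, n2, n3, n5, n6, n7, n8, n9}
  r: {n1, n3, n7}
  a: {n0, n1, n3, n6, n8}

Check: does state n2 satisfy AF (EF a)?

EF a: least fixpoint, start Z0 = {n0, n1, n3, n6, n8}, add states with some successor in Z. Z1 = {n0, n1, n3, n4, n5, n6, n8, n9}; Z2 = {n0, n1, n3, n4, n5, n6, n7, n8, n9}; fixed.
Sat(EF a) = {n0, n1, n3, n4, n5, n6, n7, n8, n9}
AF (EF a): least fixpoint, start Z0 = {n0, n1, n3, n4, n5, n6, n7, n8, n9}, add states with every successor in Z. Already a fixed point.
Sat(AF (EF a)) = {n0, n1, n3, n4, n5, n6, n7, n8, n9}
n2 ∉ Sat(AF (EF a)) = {n0, n1, n3, n4, n5, n6, n7, n8, n9}, so the formula does not hold at n2.

No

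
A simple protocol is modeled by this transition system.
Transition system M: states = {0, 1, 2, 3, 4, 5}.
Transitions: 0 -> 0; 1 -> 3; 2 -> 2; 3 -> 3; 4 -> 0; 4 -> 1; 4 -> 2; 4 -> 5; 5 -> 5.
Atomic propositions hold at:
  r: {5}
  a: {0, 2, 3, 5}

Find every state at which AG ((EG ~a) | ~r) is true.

{0, 1, 2, 3}

Sat(~a) = {1, 4}
EG ~a: greatest fixpoint, start Z0 = {1, 4}, keep only states in Sat with some successor in Z. Z1 = {4}; Z2 = ∅; fixed.
Sat(EG ~a) = ∅
Sat(~r) = {0, 1, 2, 3, 4}
Sat((EG ~a) | ~r) = {0, 1, 2, 3, 4}
AG ((EG ~a) | ~r): greatest fixpoint, start Z0 = {0, 1, 2, 3, 4}, keep only states in Sat with every successor in Z. Z1 = {0, 1, 2, 3}; fixed.
Sat(AG ((EG ~a) | ~r)) = {0, 1, 2, 3}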